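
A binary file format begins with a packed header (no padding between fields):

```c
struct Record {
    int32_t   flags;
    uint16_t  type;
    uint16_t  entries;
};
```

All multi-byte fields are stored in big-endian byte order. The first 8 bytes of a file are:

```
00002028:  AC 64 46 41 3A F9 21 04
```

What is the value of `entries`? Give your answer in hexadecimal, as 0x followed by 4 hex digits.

`entries` follows `flags` (4 B), `type` (2 B), so it starts at offset 4 + 2 = 6 and occupies 2 bytes.
Bytes at offsets 6..7: 21 04.
In big-endian order the high byte comes first in memory.
The bytes are already most-significant first: 0x2104.

0x2104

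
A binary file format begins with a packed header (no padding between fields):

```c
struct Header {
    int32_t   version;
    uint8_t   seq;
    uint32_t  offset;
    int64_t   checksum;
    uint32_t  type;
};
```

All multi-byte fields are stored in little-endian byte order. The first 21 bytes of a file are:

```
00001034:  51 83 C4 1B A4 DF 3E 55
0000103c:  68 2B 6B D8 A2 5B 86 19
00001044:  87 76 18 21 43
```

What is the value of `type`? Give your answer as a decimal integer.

`type` follows `version` (4 B), `seq` (1 B), `offset` (4 B), `checksum` (8 B), so it starts at offset 4 + 1 + 4 + 8 = 17 and occupies 4 bytes.
Bytes at offsets 17..20: 76 18 21 43.
Little-endian: lowest address holds the least-significant byte.
Reassemble most-significant byte first: 43 21 18 76 → 0x43211876.
0x43211876 = 1126242422.

1126242422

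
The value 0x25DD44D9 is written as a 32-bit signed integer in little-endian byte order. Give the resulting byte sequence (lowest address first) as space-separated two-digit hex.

Split into bytes (most-significant first): 25 DD 44 D9.
In little-endian order the low byte comes first in memory.
So at ascending addresses the bytes are D9 44 DD 25.

D9 44 DD 25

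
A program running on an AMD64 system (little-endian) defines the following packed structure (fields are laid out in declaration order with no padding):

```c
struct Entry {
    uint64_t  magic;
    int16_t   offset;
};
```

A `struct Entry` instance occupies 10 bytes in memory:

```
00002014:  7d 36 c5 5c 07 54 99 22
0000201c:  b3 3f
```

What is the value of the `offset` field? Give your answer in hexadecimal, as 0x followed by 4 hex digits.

`offset` follows `magic` (8 bytes), so it starts at byte offset 8 and occupies 2 bytes.
Bytes at offsets 8..9: B3 3F.
Little-endian: lowest address holds the least-significant byte.
Reassemble most-significant byte first: 3F B3 → 0x3FB3.

0x3FB3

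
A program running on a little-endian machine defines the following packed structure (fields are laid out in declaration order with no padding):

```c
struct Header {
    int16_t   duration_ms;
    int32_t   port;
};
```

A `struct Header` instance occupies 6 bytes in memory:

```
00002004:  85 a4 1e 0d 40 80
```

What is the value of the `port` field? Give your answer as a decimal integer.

-2143285986

`port` follows `duration_ms` (2 bytes), so it starts at byte offset 2 and occupies 4 bytes.
Bytes at offsets 2..5: 1E 0D 40 80.
Little-endian stores the least-significant byte at the lowest address.
Reassemble most-significant byte first: 80 40 0D 1E → 0x80400D1E.
Top bit is set, so as a signed 32-bit value this is 0x80400D1E − 2^32 = -2143285986.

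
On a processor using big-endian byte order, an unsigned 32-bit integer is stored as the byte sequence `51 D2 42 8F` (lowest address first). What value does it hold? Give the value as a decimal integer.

In big-endian order the high byte comes first in memory.
The bytes are already most-significant first: 0x51D2428F.
0x51D2428F = 1372734095.

1372734095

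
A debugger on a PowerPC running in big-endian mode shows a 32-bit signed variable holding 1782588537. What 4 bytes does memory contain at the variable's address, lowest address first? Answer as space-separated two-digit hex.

6A 40 24 79

1782588537 in hexadecimal, padded to 32 bits, is 0x6A402479.
Split into bytes (most-significant first): 6A 40 24 79.
Big-endian stores the most-significant byte at the lowest address.
So the memory order matches the most-significant-first order: 6A 40 24 79.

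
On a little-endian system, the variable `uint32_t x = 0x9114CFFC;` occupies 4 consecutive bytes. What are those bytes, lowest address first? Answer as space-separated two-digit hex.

Split into bytes (most-significant first): 91 14 CF FC.
Little-endian: lowest address holds the least-significant byte.
So at ascending addresses the bytes are FC CF 14 91.

FC CF 14 91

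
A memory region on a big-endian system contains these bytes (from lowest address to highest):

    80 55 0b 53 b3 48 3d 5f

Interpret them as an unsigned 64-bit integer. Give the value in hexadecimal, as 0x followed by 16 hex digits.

0x80550B53B3483D5F

In big-endian order the high byte comes first in memory.
The bytes are already most-significant first: 0x80550B53B3483D5F.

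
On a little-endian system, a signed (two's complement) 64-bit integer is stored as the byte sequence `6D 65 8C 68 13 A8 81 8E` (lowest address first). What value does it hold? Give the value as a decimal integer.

Little-endian: lowest address holds the least-significant byte.
Reassemble most-significant byte first: 8E 81 A8 13 68 8C 65 6D → 0x8E81A813688C656D.
Top bit is set, so as a signed 64-bit value this is 0x8E81A813688C656D − 2^64 = -8178070647016233619.

-8178070647016233619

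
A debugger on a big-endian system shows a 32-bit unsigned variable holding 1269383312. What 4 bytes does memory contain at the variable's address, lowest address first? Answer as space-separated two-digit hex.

4B A9 40 90

1269383312 in hexadecimal, padded to 32 bits, is 0x4BA94090.
Split into bytes (most-significant first): 4B A9 40 90.
Big-endian: lowest address holds the most-significant byte.
So the memory order matches the most-significant-first order: 4B A9 40 90.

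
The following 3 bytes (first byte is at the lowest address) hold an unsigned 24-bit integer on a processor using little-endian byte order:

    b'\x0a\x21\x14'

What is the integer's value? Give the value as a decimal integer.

In little-endian order the low byte comes first in memory.
Reassemble most-significant byte first: 14 21 0A → 0x14210A.
0x14210A = 1319178.

1319178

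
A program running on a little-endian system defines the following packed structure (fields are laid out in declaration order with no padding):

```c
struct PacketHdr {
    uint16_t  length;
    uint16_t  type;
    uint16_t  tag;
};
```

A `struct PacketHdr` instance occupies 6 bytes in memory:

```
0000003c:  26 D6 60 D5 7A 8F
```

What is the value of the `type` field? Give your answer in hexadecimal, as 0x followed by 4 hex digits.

`type` follows `length` (2 bytes), so it starts at byte offset 2 and occupies 2 bytes.
Bytes at offsets 2..3: 60 D5.
Little-endian stores the least-significant byte at the lowest address.
Reassemble most-significant byte first: D5 60 → 0xD560.

0xD560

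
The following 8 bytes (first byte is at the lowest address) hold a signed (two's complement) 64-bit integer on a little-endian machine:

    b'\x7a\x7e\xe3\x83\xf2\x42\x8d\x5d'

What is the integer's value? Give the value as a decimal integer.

6741117826605743738

Little-endian stores the least-significant byte at the lowest address.
Reassemble most-significant byte first: 5D 8D 42 F2 83 E3 7E 7A → 0x5D8D42F283E37E7A.
0x5D8D42F283E37E7A = 6741117826605743738.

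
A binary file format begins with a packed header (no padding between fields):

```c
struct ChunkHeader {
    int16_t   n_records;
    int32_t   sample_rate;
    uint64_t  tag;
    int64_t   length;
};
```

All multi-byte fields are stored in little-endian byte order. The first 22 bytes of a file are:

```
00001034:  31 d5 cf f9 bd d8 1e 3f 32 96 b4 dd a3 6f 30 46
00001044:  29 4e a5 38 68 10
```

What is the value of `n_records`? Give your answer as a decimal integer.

-10959

`n_records` is the first field, at byte offset 0, occupying 2 bytes.
Bytes at offsets 0..1: 31 D5.
In little-endian order the low byte comes first in memory.
Reassemble most-significant byte first: D5 31 → 0xD531.
Top bit is set, so as a signed 16-bit value this is 0xD531 − 2^16 = -10959.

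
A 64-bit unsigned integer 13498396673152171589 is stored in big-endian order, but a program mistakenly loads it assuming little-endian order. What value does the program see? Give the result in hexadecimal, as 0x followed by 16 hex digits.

13498396673152171589 in 64-bit hexadecimal is 0xBB53F041B48CBE45.
Stored big-endian, the bytes at ascending addresses are BB 53 F0 41 B4 8C BE 45.
Read back as little-endian, the first byte is least significant, giving 0x45BE8CB441F053BB.

0x45BE8CB441F053BB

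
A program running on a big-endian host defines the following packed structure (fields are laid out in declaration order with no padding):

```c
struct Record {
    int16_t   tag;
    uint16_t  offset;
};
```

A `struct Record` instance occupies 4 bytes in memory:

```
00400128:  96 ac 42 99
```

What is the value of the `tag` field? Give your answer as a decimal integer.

-26964

`tag` is the first field, at byte offset 0, occupying 2 bytes.
Bytes at offsets 0..1: 96 AC.
Big-endian stores the most-significant byte at the lowest address.
The bytes are already most-significant first: 0x96AC.
Top bit is set, so as a signed 16-bit value this is 0x96AC − 2^16 = -26964.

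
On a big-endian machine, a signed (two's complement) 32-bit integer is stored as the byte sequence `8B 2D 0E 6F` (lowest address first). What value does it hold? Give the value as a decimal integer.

Big-endian: lowest address holds the most-significant byte.
The bytes are already most-significant first: 0x8B2D0E6F.
Top bit is set, so as a signed 32-bit value this is 0x8B2D0E6F − 2^32 = -1959981457.

-1959981457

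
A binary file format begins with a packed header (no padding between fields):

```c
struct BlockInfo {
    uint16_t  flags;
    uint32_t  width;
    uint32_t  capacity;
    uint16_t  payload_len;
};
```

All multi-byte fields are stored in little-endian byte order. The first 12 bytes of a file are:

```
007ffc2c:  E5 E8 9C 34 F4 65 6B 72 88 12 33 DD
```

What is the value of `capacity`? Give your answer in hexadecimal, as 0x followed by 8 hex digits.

`capacity` follows `flags` (2 B), `width` (4 B), so it starts at offset 2 + 4 = 6 and occupies 4 bytes.
Bytes at offsets 6..9: 6B 72 88 12.
Little-endian stores the least-significant byte at the lowest address.
Reassemble most-significant byte first: 12 88 72 6B → 0x1288726B.

0x1288726B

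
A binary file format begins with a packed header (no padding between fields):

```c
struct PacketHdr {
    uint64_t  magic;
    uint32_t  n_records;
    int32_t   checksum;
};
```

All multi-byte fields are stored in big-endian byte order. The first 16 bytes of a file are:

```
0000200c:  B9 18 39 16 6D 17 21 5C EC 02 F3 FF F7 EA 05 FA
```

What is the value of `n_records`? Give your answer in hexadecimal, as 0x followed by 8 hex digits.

0xEC02F3FF

`n_records` follows `magic` (8 bytes), so it starts at byte offset 8 and occupies 4 bytes.
Bytes at offsets 8..11: EC 02 F3 FF.
Big-endian stores the most-significant byte at the lowest address.
The bytes are already most-significant first: 0xEC02F3FF.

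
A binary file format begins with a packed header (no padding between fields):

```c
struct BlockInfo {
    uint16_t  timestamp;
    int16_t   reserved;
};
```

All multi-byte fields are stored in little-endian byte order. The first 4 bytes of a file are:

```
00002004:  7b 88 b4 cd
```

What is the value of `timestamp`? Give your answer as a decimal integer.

`timestamp` is the first field, at byte offset 0, occupying 2 bytes.
Bytes at offsets 0..1: 7B 88.
Little-endian stores the least-significant byte at the lowest address.
Reassemble most-significant byte first: 88 7B → 0x887B.
0x887B = 34939.

34939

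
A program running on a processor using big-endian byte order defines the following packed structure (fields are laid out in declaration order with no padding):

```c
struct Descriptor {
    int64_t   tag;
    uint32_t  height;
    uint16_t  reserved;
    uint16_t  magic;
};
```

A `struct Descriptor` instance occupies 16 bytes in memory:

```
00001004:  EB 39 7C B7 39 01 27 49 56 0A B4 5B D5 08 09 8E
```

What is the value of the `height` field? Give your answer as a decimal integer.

1443542107

`height` follows `tag` (8 bytes), so it starts at byte offset 8 and occupies 4 bytes.
Bytes at offsets 8..11: 56 0A B4 5B.
Big-endian: lowest address holds the most-significant byte.
The bytes are already most-significant first: 0x560AB45B.
0x560AB45B = 1443542107.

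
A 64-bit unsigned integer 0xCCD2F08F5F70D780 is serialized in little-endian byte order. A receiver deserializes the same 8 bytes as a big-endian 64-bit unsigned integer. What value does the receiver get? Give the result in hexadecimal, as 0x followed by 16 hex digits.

Stored little-endian, the bytes at ascending addresses are 80 D7 70 5F 8F F0 D2 CC.
Read back as big-endian, the last byte is least significant, giving 0x80D7705F8FF0D2CC.

0x80D7705F8FF0D2CC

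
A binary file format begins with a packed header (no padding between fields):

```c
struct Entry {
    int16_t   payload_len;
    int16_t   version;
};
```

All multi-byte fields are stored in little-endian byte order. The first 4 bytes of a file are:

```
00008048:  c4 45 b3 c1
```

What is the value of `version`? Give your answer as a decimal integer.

-15949

`version` follows `payload_len` (2 bytes), so it starts at byte offset 2 and occupies 2 bytes.
Bytes at offsets 2..3: B3 C1.
Little-endian stores the least-significant byte at the lowest address.
Reassemble most-significant byte first: C1 B3 → 0xC1B3.
Top bit is set, so as a signed 16-bit value this is 0xC1B3 − 2^16 = -15949.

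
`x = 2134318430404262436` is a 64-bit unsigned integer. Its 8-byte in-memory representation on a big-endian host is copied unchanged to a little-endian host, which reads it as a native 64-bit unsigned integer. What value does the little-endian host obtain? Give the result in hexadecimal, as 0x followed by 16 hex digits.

0x24BAD0E94D9F9E1D

2134318430404262436 in 64-bit hexadecimal is 0x1D9E9F4DE9D0BA24.
Stored big-endian, the bytes at ascending addresses are 1D 9E 9F 4D E9 D0 BA 24.
Read back as little-endian, the first byte is least significant, giving 0x24BAD0E94D9F9E1D.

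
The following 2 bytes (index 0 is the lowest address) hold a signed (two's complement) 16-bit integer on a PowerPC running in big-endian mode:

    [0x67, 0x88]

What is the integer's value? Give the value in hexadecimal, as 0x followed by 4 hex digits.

In big-endian order the high byte comes first in memory.
The bytes are already most-significant first: 0x6788.

0x6788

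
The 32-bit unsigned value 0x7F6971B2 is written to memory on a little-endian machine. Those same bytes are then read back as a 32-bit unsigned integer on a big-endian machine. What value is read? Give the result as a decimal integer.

Stored little-endian, the bytes at ascending addresses are B2 71 69 7F.
Read back as big-endian, the last byte is least significant, giving 0xB271697F.
0xB271697F = 2993777023.

2993777023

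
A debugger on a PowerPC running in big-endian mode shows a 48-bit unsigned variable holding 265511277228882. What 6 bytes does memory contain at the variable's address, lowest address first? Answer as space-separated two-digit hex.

265511277228882 in hexadecimal, padded to 48 bits, is 0xF17B295CF352.
Split into bytes (most-significant first): F1 7B 29 5C F3 52.
Big-endian stores the most-significant byte at the lowest address.
So the memory order matches the most-significant-first order: F1 7B 29 5C F3 52.

F1 7B 29 5C F3 52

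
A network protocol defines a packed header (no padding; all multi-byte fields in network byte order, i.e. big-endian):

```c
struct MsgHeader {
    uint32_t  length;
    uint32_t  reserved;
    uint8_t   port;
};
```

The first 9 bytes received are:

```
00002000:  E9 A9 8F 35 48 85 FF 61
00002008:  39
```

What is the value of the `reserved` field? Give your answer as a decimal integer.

`reserved` follows `length` (4 bytes), so it starts at byte offset 4 and occupies 4 bytes.
Bytes at offsets 4..7: 48 85 FF 61.
Big-endian stores the most-significant byte at the lowest address.
The bytes are already most-significant first: 0x4885FF61.
0x4885FF61 = 1216741217.

1216741217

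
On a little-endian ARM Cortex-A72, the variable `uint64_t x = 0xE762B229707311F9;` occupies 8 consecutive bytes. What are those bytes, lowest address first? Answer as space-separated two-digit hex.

F9 11 73 70 29 B2 62 E7

Split into bytes (most-significant first): E7 62 B2 29 70 73 11 F9.
In little-endian order the low byte comes first in memory.
So at ascending addresses the bytes are F9 11 73 70 29 B2 62 E7.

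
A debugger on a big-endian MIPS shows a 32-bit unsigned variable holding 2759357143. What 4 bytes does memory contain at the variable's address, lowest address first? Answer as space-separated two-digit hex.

2759357143 in hexadecimal, padded to 32 bits, is 0xA47872D7.
Split into bytes (most-significant first): A4 78 72 D7.
Big-endian stores the most-significant byte at the lowest address.
So the memory order matches the most-significant-first order: A4 78 72 D7.

A4 78 72 D7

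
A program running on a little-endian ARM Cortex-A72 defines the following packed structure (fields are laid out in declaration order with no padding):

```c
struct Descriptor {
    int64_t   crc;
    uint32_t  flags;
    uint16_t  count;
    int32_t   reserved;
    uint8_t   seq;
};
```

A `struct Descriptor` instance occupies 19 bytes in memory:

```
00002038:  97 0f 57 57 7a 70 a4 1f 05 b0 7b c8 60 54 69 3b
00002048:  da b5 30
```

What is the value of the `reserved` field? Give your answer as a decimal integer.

`reserved` follows `crc` (8 B), `flags` (4 B), `count` (2 B), so it starts at offset 8 + 4 + 2 = 14 and occupies 4 bytes.
Bytes at offsets 14..17: 69 3B DA B5.
Little-endian: lowest address holds the least-significant byte.
Reassemble most-significant byte first: B5 DA 3B 69 → 0xB5DA3B69.
Top bit is set, so as a signed 32-bit value this is 0xB5DA3B69 − 2^32 = -1243989143.

-1243989143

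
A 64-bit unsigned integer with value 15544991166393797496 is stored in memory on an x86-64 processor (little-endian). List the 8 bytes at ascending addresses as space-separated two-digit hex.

15544991166393797496 in hexadecimal, padded to 64 bits, is 0xD7BAE71ADD7CCB78.
Split into bytes (most-significant first): D7 BA E7 1A DD 7C CB 78.
In little-endian order the low byte comes first in memory.
So at ascending addresses the bytes are 78 CB 7C DD 1A E7 BA D7.

78 CB 7C DD 1A E7 BA D7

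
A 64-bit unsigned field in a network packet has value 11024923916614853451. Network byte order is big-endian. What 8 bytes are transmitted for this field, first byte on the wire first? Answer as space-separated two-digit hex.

11024923916614853451 in hexadecimal, padded to 64 bits, is 0x990065E3BD89634B.
Split into bytes (most-significant first): 99 00 65 E3 BD 89 63 4B.
Big-endian: lowest address holds the most-significant byte.
So the memory order matches the most-significant-first order: 99 00 65 E3 BD 89 63 4B.

99 00 65 E3 BD 89 63 4B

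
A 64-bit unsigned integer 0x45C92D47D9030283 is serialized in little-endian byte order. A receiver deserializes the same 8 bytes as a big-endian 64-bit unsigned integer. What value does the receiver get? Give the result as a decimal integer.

Stored little-endian, the bytes at ascending addresses are 83 02 03 D9 47 2D C9 45.
Read back as big-endian, the last byte is least significant, giving 0x830203D9472DC945.
0x830203D9472DC945 = 9440112000658950469.

9440112000658950469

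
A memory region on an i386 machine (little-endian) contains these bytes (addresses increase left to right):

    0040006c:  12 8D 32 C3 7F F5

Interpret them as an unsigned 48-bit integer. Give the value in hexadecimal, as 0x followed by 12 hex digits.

Little-endian stores the least-significant byte at the lowest address.
Reassemble most-significant byte first: F5 7F C3 32 8D 12 → 0xF57FC3328D12.

0xF57FC3328D12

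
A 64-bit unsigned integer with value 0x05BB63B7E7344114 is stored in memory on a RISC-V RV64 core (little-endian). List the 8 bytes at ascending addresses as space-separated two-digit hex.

Split into bytes (most-significant first): 05 BB 63 B7 E7 34 41 14.
In little-endian order the low byte comes first in memory.
So at ascending addresses the bytes are 14 41 34 E7 B7 63 BB 05.

14 41 34 E7 B7 63 BB 05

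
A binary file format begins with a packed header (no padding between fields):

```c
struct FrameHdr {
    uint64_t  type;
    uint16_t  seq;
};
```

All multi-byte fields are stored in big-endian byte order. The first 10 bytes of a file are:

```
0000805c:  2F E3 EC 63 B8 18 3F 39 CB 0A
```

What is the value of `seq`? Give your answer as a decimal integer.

51978

`seq` follows `type` (8 bytes), so it starts at byte offset 8 and occupies 2 bytes.
Bytes at offsets 8..9: CB 0A.
Big-endian: lowest address holds the most-significant byte.
The bytes are already most-significant first: 0xCB0A.
0xCB0A = 51978.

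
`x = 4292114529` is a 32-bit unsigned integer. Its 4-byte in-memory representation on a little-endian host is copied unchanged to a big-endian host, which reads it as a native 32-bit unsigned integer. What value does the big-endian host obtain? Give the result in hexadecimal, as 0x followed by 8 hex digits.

0x6178D4FF

4292114529 in 32-bit hexadecimal is 0xFFD47861.
Stored little-endian, the bytes at ascending addresses are 61 78 D4 FF.
Read back as big-endian, the last byte is least significant, giving 0x6178D4FF.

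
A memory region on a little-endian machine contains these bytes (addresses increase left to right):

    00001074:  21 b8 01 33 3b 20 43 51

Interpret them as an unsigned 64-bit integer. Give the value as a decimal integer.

Little-endian stores the least-significant byte at the lowest address.
Reassemble most-significant byte first: 51 43 20 3B 33 01 B8 21 → 0x5143203B3301B821.
0x5143203B3301B821 = 5855559379142686753.

5855559379142686753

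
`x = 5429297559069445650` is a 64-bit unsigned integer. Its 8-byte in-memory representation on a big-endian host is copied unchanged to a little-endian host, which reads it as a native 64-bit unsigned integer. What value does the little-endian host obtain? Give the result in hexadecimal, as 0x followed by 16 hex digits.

0x12CE3A445DBD584B

5429297559069445650 in 64-bit hexadecimal is 0x4B58BD5D443ACE12.
Stored big-endian, the bytes at ascending addresses are 4B 58 BD 5D 44 3A CE 12.
Read back as little-endian, the first byte is least significant, giving 0x12CE3A445DBD584B.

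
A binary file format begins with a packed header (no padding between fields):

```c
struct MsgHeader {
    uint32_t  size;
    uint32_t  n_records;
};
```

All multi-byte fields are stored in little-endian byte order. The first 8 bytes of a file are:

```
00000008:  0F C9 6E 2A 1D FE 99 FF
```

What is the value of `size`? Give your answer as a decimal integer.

`size` is the first field, at byte offset 0, occupying 4 bytes.
Bytes at offsets 0..3: 0F C9 6E 2A.
Little-endian: lowest address holds the least-significant byte.
Reassemble most-significant byte first: 2A 6E C9 0F → 0x2A6EC90F.
0x2A6EC90F = 711903503.

711903503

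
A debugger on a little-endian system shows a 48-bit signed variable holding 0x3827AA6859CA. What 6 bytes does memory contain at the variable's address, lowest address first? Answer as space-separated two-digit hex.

Split into bytes (most-significant first): 38 27 AA 68 59 CA.
Little-endian: lowest address holds the least-significant byte.
So at ascending addresses the bytes are CA 59 68 AA 27 38.

CA 59 68 AA 27 38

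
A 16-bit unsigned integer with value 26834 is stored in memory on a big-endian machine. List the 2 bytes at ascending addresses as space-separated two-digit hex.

26834 in hexadecimal, padded to 16 bits, is 0x68D2.
Split into bytes (most-significant first): 68 D2.
Big-endian stores the most-significant byte at the lowest address.
So the memory order matches the most-significant-first order: 68 D2.

68 D2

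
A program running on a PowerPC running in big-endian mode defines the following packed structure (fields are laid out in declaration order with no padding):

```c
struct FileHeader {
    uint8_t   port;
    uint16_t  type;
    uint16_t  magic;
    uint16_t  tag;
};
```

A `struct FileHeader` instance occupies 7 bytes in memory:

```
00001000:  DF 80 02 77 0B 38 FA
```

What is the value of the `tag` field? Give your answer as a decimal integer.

14586

`tag` follows `port` (1 B), `type` (2 B), `magic` (2 B), so it starts at offset 1 + 2 + 2 = 5 and occupies 2 bytes.
Bytes at offsets 5..6: 38 FA.
In big-endian order the high byte comes first in memory.
The bytes are already most-significant first: 0x38FA.
0x38FA = 14586.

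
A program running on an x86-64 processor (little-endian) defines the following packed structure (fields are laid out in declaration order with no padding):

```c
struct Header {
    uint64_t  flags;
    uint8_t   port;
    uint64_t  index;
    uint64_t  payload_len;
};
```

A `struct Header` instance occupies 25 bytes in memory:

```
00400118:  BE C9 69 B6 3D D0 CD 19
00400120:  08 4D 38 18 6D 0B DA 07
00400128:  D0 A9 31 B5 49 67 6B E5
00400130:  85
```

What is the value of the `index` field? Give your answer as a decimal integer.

`index` follows `flags` (8 B), `port` (1 B), so it starts at offset 8 + 1 = 9 and occupies 8 bytes.
Bytes at offsets 9..16: 4D 38 18 6D 0B DA 07 D0.
Little-endian stores the least-significant byte at the lowest address.
Reassemble most-significant byte first: D0 07 DA 0B 6D 18 38 4D → 0xD007DA0B6D18384D.
0xD007DA0B6D18384D = 14990189627335784525.

14990189627335784525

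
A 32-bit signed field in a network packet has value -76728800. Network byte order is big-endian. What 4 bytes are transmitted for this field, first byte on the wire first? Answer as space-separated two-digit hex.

FB 6D 36 20

Two's complement of -76728800 in 32 bits: 76728800 = 0x0492C9E0; invert → 0xFB6D361F; add 1 → 0xFB6D3620.
Split into bytes (most-significant first): FB 6D 36 20.
In big-endian order the high byte comes first in memory.
So the memory order matches the most-significant-first order: FB 6D 36 20.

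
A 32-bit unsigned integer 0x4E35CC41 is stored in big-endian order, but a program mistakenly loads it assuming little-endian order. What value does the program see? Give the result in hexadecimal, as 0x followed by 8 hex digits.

Stored big-endian, the bytes at ascending addresses are 4E 35 CC 41.
Read back as little-endian, the first byte is least significant, giving 0x41CC354E.

0x41CC354E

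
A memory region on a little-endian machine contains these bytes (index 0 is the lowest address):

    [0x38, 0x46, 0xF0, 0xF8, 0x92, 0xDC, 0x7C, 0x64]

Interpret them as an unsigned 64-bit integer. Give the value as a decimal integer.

7240904824704747064

In little-endian order the low byte comes first in memory.
Reassemble most-significant byte first: 64 7C DC 92 F8 F0 46 38 → 0x647CDC92F8F04638.
0x647CDC92F8F04638 = 7240904824704747064.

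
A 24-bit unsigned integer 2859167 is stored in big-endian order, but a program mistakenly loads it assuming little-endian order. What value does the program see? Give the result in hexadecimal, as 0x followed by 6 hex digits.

2859167 in 24-bit hexadecimal is 0x2BA09F.
Stored big-endian, the bytes at ascending addresses are 2B A0 9F.
Read back as little-endian, the first byte is least significant, giving 0x9FA02B.

0x9FA02B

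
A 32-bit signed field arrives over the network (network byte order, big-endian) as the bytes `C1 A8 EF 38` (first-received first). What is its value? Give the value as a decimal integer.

In big-endian order the high byte comes first in memory.
The bytes are already most-significant first: 0xC1A8EF38.
Top bit is set, so as a signed 32-bit value this is 0xC1A8EF38 − 2^32 = -1045893320.

-1045893320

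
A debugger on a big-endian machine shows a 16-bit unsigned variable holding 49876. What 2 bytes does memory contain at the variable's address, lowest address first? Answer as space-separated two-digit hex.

49876 in hexadecimal, padded to 16 bits, is 0xC2D4.
Split into bytes (most-significant first): C2 D4.
Big-endian: lowest address holds the most-significant byte.
So the memory order matches the most-significant-first order: C2 D4.

C2 D4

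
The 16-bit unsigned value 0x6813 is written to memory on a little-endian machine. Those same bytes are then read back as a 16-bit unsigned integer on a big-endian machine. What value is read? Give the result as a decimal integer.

4968

Stored little-endian, the bytes at ascending addresses are 13 68.
Read back as big-endian, the last byte is least significant, giving 0x1368.
0x1368 = 4968.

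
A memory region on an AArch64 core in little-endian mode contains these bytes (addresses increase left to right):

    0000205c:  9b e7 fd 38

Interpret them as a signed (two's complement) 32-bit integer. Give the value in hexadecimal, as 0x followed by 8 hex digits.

Little-endian stores the least-significant byte at the lowest address.
Reassemble most-significant byte first: 38 FD E7 9B → 0x38FDE79B.

0x38FDE79B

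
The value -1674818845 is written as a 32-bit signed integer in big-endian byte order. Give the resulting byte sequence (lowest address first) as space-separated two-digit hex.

Two's complement of -1674818845 in 32 bits: 1674818845 = 0x63D3B51D; invert → 0x9C2C4AE2; add 1 → 0x9C2C4AE3.
Split into bytes (most-significant first): 9C 2C 4A E3.
Big-endian: lowest address holds the most-significant byte.
So the memory order matches the most-significant-first order: 9C 2C 4A E3.

9C 2C 4A E3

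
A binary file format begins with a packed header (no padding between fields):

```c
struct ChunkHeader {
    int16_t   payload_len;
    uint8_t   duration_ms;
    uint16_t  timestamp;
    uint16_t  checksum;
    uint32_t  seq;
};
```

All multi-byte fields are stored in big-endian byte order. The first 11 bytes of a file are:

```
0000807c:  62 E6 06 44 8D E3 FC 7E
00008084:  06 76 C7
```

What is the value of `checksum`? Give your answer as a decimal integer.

58364

`checksum` follows `payload_len` (2 B), `duration_ms` (1 B), `timestamp` (2 B), so it starts at offset 2 + 1 + 2 = 5 and occupies 2 bytes.
Bytes at offsets 5..6: E3 FC.
Big-endian stores the most-significant byte at the lowest address.
The bytes are already most-significant first: 0xE3FC.
0xE3FC = 58364.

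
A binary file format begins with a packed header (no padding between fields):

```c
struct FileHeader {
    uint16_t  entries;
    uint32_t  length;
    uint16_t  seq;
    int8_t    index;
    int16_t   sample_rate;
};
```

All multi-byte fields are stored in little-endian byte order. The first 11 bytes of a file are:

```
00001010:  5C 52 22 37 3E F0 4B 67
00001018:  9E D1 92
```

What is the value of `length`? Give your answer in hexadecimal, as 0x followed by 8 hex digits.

0xF03E3722

`length` follows `entries` (2 bytes), so it starts at byte offset 2 and occupies 4 bytes.
Bytes at offsets 2..5: 22 37 3E F0.
In little-endian order the low byte comes first in memory.
Reassemble most-significant byte first: F0 3E 37 22 → 0xF03E3722.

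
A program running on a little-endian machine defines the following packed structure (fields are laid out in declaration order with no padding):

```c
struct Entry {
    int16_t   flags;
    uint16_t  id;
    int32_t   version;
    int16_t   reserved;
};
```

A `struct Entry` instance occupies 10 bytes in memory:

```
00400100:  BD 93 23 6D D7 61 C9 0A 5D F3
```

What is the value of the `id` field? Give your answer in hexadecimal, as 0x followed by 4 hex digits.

0x6D23

`id` follows `flags` (2 bytes), so it starts at byte offset 2 and occupies 2 bytes.
Bytes at offsets 2..3: 23 6D.
Little-endian stores the least-significant byte at the lowest address.
Reassemble most-significant byte first: 6D 23 → 0x6D23.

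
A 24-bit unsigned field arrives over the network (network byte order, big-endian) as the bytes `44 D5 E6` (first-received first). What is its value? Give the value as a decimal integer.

Big-endian: lowest address holds the most-significant byte.
The bytes are already most-significant first: 0x44D5E6.
0x44D5E6 = 4511206.

4511206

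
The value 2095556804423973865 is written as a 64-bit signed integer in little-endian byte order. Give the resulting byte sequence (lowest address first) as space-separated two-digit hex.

2095556804423973865 in hexadecimal, padded to 64 bits, is 0x1D14E9CF9657FBE9.
Split into bytes (most-significant first): 1D 14 E9 CF 96 57 FB E9.
Little-endian stores the least-significant byte at the lowest address.
So at ascending addresses the bytes are E9 FB 57 96 CF E9 14 1D.

E9 FB 57 96 CF E9 14 1D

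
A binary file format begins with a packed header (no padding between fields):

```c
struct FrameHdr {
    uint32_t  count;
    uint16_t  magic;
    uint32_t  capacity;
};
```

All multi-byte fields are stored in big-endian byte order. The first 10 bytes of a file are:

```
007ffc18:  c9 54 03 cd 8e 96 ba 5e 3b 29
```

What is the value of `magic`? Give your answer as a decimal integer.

`magic` follows `count` (4 bytes), so it starts at byte offset 4 and occupies 2 bytes.
Bytes at offsets 4..5: 8E 96.
In big-endian order the high byte comes first in memory.
The bytes are already most-significant first: 0x8E96.
0x8E96 = 36502.

36502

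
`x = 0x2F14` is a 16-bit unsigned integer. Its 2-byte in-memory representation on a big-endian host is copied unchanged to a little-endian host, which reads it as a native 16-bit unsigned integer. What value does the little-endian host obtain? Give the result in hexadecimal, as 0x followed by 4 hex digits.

0x142F

Stored big-endian, the bytes at ascending addresses are 2F 14.
Read back as little-endian, the first byte is least significant, giving 0x142F.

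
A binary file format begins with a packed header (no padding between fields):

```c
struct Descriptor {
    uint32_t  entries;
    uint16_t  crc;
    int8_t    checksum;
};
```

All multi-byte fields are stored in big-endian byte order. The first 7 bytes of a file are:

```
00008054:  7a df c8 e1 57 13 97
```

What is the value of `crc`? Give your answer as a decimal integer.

22291

`crc` follows `entries` (4 bytes), so it starts at byte offset 4 and occupies 2 bytes.
Bytes at offsets 4..5: 57 13.
Big-endian: lowest address holds the most-significant byte.
The bytes are already most-significant first: 0x5713.
0x5713 = 22291.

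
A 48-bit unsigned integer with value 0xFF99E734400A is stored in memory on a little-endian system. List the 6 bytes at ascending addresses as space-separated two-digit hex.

Split into bytes (most-significant first): FF 99 E7 34 40 0A.
Little-endian: lowest address holds the least-significant byte.
So at ascending addresses the bytes are 0A 40 34 E7 99 FF.

0A 40 34 E7 99 FF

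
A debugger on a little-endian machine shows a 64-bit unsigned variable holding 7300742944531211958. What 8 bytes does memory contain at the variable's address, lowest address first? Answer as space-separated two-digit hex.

B6 E6 38 ED 06 73 51 65

7300742944531211958 in hexadecimal, padded to 64 bits, is 0x65517306ED38E6B6.
Split into bytes (most-significant first): 65 51 73 06 ED 38 E6 B6.
Little-endian stores the least-significant byte at the lowest address.
So at ascending addresses the bytes are B6 E6 38 ED 06 73 51 65.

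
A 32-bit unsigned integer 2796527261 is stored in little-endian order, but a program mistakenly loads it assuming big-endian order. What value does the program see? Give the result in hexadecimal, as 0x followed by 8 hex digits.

0x9D9EAFA6

2796527261 in 32-bit hexadecimal is 0xA6AF9E9D.
Stored little-endian, the bytes at ascending addresses are 9D 9E AF A6.
Read back as big-endian, the last byte is least significant, giving 0x9D9EAFA6.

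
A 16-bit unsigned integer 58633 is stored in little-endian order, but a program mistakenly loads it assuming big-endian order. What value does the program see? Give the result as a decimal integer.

2533

58633 in 16-bit hexadecimal is 0xE509.
Stored little-endian, the bytes at ascending addresses are 09 E5.
Read back as big-endian, the last byte is least significant, giving 0x09E5.
0x09E5 = 2533.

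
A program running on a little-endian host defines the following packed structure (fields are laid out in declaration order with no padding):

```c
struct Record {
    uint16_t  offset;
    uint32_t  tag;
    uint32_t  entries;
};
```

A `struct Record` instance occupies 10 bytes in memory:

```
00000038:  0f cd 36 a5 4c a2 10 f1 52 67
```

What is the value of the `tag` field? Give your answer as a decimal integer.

2722932022

`tag` follows `offset` (2 bytes), so it starts at byte offset 2 and occupies 4 bytes.
Bytes at offsets 2..5: 36 A5 4C A2.
Little-endian stores the least-significant byte at the lowest address.
Reassemble most-significant byte first: A2 4C A5 36 → 0xA24CA536.
0xA24CA536 = 2722932022.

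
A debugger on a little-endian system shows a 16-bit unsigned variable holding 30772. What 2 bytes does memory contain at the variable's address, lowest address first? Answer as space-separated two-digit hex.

34 78

30772 in hexadecimal, padded to 16 bits, is 0x7834.
Split into bytes (most-significant first): 78 34.
In little-endian order the low byte comes first in memory.
So at ascending addresses the bytes are 34 78.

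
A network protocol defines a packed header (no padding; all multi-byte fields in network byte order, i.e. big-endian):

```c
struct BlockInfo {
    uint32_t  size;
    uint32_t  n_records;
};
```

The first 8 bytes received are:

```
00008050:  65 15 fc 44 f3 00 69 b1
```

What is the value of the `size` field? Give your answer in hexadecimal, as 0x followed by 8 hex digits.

0x6515FC44

`size` is the first field, at byte offset 0, occupying 4 bytes.
Bytes at offsets 0..3: 65 15 FC 44.
Big-endian stores the most-significant byte at the lowest address.
The bytes are already most-significant first: 0x6515FC44.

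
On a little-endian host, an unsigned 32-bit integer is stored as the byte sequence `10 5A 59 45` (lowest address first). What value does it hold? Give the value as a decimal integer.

1163483664

Little-endian stores the least-significant byte at the lowest address.
Reassemble most-significant byte first: 45 59 5A 10 → 0x45595A10.
0x45595A10 = 1163483664.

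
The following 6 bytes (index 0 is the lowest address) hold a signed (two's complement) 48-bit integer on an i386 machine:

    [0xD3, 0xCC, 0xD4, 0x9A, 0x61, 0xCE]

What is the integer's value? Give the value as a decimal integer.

-54556371923757

Little-endian: lowest address holds the least-significant byte.
Reassemble most-significant byte first: CE 61 9A D4 CC D3 → 0xCE619AD4CCD3.
Top bit is set, so as a signed 48-bit value this is 0xCE619AD4CCD3 − 2^48 = -54556371923757.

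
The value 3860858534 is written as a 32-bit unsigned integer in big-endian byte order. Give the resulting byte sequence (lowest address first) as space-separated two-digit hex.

E6 20 06 A6

3860858534 in hexadecimal, padded to 32 bits, is 0xE62006A6.
Split into bytes (most-significant first): E6 20 06 A6.
Big-endian: lowest address holds the most-significant byte.
So the memory order matches the most-significant-first order: E6 20 06 A6.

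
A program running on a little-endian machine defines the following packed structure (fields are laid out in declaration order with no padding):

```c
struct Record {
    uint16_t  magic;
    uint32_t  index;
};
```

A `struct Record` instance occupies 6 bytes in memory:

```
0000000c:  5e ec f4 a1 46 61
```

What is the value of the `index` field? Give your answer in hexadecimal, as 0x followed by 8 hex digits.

`index` follows `magic` (2 bytes), so it starts at byte offset 2 and occupies 4 bytes.
Bytes at offsets 2..5: F4 A1 46 61.
Little-endian stores the least-significant byte at the lowest address.
Reassemble most-significant byte first: 61 46 A1 F4 → 0x6146A1F4.

0x6146A1F4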